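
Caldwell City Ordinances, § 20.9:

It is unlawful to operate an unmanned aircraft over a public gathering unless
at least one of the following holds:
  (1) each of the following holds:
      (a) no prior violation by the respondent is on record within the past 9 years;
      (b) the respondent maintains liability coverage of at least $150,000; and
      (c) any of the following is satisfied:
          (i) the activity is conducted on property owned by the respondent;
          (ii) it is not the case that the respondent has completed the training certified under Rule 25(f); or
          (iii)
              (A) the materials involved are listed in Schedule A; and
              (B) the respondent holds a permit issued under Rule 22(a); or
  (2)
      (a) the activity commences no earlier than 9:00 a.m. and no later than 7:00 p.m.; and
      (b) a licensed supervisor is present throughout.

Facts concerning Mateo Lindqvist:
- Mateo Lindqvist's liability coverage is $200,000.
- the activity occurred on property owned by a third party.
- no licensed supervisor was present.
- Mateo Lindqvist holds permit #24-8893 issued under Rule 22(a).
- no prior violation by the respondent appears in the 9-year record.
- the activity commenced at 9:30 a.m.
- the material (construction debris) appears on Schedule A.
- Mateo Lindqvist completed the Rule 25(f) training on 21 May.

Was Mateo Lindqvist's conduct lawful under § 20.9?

(a) no prior violation — holds.
(b) coverage ≥ $150,000 — met.
(i) own property — not met.
(ii) not (training certified) — fails.
(A) Schedule A material — met.
(B) holds permit — met.
(iii): T AND T → true.
(c): F OR F OR T → true.
(1) = T AND T AND T = true.
(a) start within hours — holds.
(b) supervisor present — fails.
(2): T AND F → false.
Overall: T OR F → true.

Yes — lawful.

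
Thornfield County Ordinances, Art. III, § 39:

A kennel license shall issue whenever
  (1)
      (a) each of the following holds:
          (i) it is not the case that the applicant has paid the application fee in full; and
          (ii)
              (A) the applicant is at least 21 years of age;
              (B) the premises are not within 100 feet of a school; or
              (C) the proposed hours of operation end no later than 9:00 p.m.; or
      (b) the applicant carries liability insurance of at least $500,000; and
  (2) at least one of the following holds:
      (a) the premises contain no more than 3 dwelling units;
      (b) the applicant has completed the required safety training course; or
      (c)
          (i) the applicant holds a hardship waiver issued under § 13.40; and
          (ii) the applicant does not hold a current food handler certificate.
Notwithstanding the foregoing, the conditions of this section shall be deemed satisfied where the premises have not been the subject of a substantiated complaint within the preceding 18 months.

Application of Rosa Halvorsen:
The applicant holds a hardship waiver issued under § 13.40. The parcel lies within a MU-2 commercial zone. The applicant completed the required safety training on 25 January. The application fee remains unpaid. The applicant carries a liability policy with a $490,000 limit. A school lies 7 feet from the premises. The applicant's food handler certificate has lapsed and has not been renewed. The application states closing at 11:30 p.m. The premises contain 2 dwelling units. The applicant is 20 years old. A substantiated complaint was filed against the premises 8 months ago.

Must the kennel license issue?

No — denied.

(i) not (fee paid) — holds.
(A) age ≥ 21 — not met.
(B) ≥100 ft from school — not satisfied.
(C) closes by 9 p.m. — not satisfied.
So (ii) is not satisfied (F OR F OR F).
(a) = T AND F = false.
(b) insurance ≥ $500,000 — not met.
(1): F OR F → false.
(a) ≤ 3 units — holds.
(b) safety training — met.
(i) hardship waiver — holds.
(ii) not (food handler cert.) — met.
(c): T AND T → true.
(2): T OR T OR T → true.
So Overall is not satisfied (F AND T).
Exception (no complaint in 18 mo.) — not satisfied.
Result: main false OR exception false → false.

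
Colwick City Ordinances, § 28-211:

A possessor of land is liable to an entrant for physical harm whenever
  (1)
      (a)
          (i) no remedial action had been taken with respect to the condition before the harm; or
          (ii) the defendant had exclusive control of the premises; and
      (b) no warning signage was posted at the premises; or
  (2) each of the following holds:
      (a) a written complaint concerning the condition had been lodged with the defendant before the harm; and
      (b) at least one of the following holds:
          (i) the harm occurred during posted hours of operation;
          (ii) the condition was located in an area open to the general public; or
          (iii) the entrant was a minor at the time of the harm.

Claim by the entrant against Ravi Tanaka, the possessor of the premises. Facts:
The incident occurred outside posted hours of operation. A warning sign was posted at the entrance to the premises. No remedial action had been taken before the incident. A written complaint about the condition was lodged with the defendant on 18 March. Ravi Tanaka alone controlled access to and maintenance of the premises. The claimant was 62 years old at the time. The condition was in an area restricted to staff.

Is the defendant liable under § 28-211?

(i) no remedial action — satisfied.
(ii) exclusive control — satisfied.
(a) = T OR T = true.
(b) no signage posted — fails.
So (1) is not satisfied (T AND F).
(a) complaint lodged — satisfied.
(i) during posted hours — fails.
(ii) public area — not satisfied.
(iii) entrant a minor — not satisfied.
(b): F OR F OR F → false.
(2): T AND F → false.
Overall = F OR F = false.

No — not liable.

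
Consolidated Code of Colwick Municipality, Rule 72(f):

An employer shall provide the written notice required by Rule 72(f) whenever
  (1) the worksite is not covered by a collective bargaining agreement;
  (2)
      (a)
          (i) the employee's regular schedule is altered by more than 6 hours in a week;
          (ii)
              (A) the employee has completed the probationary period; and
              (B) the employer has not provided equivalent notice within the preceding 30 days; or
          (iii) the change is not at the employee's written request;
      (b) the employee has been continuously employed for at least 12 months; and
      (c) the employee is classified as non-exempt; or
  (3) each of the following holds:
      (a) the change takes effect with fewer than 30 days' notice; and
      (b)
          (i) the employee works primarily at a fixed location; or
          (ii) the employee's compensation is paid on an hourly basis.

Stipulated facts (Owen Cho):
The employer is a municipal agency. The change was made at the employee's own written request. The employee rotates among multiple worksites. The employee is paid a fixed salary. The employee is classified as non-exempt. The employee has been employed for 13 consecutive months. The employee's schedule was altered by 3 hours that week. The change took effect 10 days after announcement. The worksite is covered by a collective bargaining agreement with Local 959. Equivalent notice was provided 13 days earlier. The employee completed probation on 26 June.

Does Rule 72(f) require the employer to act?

No — not required.

(1) no CBA — not met.
(i) schedule shift > 6h — not met.
(A) past probation — satisfied.
(B) no recent notice — not satisfied.
(ii): T AND F → false.
(iii) not employee-requested — not met.
So (a) is not satisfied (F OR F OR F).
(b) tenure ≥ 12 mo. — holds.
(c) non-exempt — met.
(2): F AND T AND T → false.
(a) < 30 days' notice — holds.
(i) fixed location — fails.
(ii) hourly-paid — fails.
So (b) is not satisfied (F OR F).
So (3) is not satisfied (T AND F).
Overall = F OR F OR F = false.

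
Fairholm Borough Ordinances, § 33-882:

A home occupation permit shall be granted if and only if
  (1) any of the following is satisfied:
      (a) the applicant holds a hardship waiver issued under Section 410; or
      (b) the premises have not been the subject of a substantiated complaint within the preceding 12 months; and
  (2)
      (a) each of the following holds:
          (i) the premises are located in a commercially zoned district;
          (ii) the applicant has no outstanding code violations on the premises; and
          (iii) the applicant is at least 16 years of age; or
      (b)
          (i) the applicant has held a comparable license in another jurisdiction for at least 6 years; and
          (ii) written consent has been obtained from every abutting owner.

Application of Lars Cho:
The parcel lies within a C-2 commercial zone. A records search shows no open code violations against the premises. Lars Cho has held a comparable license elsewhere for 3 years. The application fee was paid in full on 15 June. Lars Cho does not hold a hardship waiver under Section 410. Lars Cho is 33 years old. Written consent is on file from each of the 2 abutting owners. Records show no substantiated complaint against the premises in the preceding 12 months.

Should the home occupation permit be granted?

(a) hardship waiver — fails.
(b) no complaint in 12 mo. — satisfied.
(1): F OR T → true.
(i) commercially zoned — holds.
(ii) no code violations — satisfied.
(iii) age ≥ 16 — met.
(a): T AND T AND T → true.
(i) prior license ≥ 6 yr — not met.
(ii) all abutters consent — holds.
(b) = F AND T = false.
So (2) is satisfied (T OR F).
Overall: T AND T → true.

Yes — granted.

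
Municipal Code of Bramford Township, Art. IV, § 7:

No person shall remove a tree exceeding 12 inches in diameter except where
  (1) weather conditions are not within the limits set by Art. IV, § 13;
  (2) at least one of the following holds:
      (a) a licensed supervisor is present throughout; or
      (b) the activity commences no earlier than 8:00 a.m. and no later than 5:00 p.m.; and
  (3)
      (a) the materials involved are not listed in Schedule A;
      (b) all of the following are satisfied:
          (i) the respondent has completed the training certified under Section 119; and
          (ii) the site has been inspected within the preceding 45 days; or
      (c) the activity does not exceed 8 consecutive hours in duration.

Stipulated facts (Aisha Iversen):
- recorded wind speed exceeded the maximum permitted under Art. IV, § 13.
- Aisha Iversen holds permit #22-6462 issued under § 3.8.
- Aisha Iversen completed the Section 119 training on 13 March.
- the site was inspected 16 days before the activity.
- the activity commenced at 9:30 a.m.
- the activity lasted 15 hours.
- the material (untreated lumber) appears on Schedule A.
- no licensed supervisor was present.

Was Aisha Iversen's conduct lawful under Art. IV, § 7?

(1) not (weather ok) — satisfied.
(a) supervisor present — not satisfied.
(b) start within hours — holds.
(2) = F OR T = true.
(a) not (Schedule A material) — not met.
(i) training certified — satisfied.
(ii) site inspected — met.
So (b) is satisfied (T AND T).
(c) ≤ 8 hrs duration — fails.
So (3) is satisfied (F OR T OR F).
Overall = T AND T AND T = true.

Yes — lawful.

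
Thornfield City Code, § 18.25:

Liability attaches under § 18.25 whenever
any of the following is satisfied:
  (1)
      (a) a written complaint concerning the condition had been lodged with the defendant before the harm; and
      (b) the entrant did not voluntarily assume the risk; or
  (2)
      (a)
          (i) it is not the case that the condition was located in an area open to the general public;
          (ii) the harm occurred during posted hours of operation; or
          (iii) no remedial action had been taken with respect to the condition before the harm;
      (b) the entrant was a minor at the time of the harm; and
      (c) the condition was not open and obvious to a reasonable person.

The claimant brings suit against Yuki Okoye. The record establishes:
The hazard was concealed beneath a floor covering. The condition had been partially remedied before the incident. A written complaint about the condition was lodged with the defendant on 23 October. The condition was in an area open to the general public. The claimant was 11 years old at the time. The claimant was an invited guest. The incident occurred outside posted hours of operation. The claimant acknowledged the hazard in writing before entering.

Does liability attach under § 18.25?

(a) complaint lodged — met.
(b) no assumed risk — not met.
So (1) is not satisfied (T AND F).
(i) not (public area) — not met.
(ii) during posted hours — not met.
(iii) no remedial action — not met.
So (a) is not satisfied (F OR F OR F).
(b) entrant a minor — met.
(c) not open/obvious — satisfied.
(2) = F AND T AND T = false.
Overall = F OR F = false.

No — not liable.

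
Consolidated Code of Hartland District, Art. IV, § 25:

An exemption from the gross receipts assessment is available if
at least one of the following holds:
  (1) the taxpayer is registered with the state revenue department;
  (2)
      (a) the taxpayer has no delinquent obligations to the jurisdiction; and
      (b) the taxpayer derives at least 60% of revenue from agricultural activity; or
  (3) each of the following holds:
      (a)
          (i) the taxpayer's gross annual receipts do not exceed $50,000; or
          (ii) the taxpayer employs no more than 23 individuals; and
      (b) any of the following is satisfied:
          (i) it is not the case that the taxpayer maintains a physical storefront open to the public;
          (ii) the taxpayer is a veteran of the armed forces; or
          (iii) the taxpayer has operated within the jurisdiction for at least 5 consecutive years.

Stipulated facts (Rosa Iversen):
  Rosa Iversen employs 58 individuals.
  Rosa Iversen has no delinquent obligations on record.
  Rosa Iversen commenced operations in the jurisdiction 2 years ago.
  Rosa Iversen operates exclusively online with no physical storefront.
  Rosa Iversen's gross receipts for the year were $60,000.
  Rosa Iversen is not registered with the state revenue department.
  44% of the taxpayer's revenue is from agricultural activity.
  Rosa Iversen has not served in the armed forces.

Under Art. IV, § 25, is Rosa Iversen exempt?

No — not exempt.

(1) state-registered — not met.
(a) no delinquency — holds.
(b) ≥60% agricultural — not satisfied.
(2): T AND F → false.
(i) receipts ≤ $50,000 — fails.
(ii) ≤ 23 employees — not met.
So (a) is not satisfied (F OR F).
(i) not (has storefront) — holds.
(ii) veteran — not satisfied.
(iii) ≥ 5 yrs in jurisdiction — not satisfied.
(b): T OR F OR F → true.
So (3) is not satisfied (F AND T).
So Overall is not satisfied (F OR F OR F).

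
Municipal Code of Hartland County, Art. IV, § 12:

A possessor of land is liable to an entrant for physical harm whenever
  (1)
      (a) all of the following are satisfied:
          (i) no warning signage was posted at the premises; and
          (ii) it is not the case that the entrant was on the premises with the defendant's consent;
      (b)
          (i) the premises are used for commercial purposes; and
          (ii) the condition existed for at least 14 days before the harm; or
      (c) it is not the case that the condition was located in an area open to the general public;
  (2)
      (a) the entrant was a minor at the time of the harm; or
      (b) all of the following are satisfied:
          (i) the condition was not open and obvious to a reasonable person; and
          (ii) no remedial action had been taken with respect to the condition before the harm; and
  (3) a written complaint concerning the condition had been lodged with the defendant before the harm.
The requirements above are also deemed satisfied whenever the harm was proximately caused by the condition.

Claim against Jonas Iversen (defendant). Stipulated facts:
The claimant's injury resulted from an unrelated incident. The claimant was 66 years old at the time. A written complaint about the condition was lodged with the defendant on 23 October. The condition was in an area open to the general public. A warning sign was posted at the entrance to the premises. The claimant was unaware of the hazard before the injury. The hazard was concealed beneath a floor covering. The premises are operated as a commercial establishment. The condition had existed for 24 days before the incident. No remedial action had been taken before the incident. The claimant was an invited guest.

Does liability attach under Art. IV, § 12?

(i) no signage posted — fails.
(ii) not (consent to enter) — not met.
So (a) is not satisfied (F AND F).
(i) commercial use — satisfied.
(ii) condition ≥14 days old — met.
(b) = T AND T = true.
(c) not (public area) — not met.
So (1) is satisfied (F OR T OR F).
(a) entrant a minor — not met.
(i) not open/obvious — satisfied.
(ii) no remedial action — satisfied.
So (b) is satisfied (T AND T).
So (2) is satisfied (F OR T).
(3) complaint lodged — holds.
Overall: T AND T AND T → true.
Exception (proximate cause) — not satisfied.
Result: main true OR exception false → true.

Yes — liable.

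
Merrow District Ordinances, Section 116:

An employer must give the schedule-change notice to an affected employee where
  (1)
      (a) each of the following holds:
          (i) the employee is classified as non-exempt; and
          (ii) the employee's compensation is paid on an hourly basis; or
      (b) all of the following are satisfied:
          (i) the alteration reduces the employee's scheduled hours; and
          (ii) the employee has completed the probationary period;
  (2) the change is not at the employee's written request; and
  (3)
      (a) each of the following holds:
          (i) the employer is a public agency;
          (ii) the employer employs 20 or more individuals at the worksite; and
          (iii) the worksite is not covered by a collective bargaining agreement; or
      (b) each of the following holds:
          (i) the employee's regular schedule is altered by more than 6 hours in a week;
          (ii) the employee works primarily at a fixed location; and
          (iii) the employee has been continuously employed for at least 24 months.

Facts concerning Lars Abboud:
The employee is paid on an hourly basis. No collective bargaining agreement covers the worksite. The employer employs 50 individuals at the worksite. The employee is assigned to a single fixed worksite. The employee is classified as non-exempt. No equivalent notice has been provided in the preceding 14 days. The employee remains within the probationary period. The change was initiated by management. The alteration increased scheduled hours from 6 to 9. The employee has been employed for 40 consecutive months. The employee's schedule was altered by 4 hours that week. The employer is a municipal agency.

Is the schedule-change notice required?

Yes — required.

(i) non-exempt — holds.
(ii) hourly-paid — satisfied.
(a): T AND T → true.
(i) hours reduced — not met.
(ii) past probation — not met.
(b): F AND F → false.
(1) = T OR F = true.
(2) not employee-requested — holds.
(i) public agency — satisfied.
(ii) ≥ 20 at site — satisfied.
(iii) no CBA — satisfied.
So (a) is satisfied (T AND T AND T).
(i) schedule shift > 6h — fails.
(ii) fixed location — met.
(iii) tenure ≥ 24 mo. — holds.
So (b) is not satisfied (F AND T AND T).
(3) = T OR F = true.
So Overall is satisfied (T AND T AND T).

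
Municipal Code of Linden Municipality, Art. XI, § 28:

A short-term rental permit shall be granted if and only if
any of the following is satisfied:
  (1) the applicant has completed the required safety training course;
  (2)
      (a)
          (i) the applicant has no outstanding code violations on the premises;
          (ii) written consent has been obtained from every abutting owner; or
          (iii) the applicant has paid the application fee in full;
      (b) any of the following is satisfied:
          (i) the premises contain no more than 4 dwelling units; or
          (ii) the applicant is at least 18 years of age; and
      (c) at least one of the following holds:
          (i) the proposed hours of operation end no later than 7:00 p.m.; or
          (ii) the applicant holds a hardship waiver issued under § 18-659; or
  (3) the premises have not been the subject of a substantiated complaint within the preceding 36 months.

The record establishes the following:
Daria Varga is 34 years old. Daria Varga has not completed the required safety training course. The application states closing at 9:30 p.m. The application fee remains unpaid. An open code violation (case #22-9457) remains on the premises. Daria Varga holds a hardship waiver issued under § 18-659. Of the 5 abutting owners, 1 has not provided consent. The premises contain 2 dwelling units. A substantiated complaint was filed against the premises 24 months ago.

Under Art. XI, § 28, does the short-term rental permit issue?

(1) safety training — not met.
(i) no code violations — not satisfied.
(ii) all abutters consent — not met.
(iii) fee paid — fails.
(a) = F OR F OR F = false.
(i) ≤ 4 units — met.
(ii) age ≥ 18 — met.
So (b) is satisfied (T OR T).
(i) closes by 7 p.m. — not met.
(ii) hardship waiver — met.
(c) = F OR T = true.
(2) = F AND T AND T = false.
(3) no complaint in 36 mo. — not met.
Overall: F OR F OR F → false.

No — denied.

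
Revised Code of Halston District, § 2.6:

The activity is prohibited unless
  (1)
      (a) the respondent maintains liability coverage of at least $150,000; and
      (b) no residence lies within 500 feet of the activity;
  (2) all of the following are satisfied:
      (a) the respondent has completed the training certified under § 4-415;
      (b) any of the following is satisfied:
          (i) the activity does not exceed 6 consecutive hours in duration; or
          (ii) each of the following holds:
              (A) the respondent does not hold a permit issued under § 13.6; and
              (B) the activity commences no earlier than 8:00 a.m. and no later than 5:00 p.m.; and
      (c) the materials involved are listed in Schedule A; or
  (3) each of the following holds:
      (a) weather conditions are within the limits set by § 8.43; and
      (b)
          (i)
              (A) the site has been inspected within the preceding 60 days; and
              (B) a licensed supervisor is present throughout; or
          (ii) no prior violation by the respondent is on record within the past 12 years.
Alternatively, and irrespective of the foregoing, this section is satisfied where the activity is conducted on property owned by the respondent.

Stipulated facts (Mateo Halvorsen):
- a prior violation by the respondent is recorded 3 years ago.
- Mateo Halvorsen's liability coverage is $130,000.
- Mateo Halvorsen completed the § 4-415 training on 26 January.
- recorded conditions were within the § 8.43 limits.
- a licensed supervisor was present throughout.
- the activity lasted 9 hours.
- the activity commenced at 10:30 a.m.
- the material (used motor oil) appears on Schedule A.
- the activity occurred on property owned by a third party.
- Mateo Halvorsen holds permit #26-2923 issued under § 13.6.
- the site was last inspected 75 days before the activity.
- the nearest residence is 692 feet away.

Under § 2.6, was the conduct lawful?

(a) coverage ≥ $150,000 — not satisfied.
(b) no residence in 500 ft — satisfied.
(1): F AND T → false.
(a) training certified — satisfied.
(i) ≤ 6 hrs duration — not satisfied.
(A) not (holds permit) — fails.
(B) start within hours — met.
(ii) = F AND T = false.
So (b) is not satisfied (F OR F).
(c) Schedule A material — satisfied.
So (2) is not satisfied (T AND F AND T).
(a) weather ok — satisfied.
(A) site inspected — not satisfied.
(B) supervisor present — met.
(i): F AND T → false.
(ii) no prior violation — not met.
(b) = F OR F = false.
So (3) is not satisfied (T AND F).
So Overall is not satisfied (F OR F OR F).
Exception (own property) — not satisfied.
Result: main false OR exception false → false.

No — unlawful.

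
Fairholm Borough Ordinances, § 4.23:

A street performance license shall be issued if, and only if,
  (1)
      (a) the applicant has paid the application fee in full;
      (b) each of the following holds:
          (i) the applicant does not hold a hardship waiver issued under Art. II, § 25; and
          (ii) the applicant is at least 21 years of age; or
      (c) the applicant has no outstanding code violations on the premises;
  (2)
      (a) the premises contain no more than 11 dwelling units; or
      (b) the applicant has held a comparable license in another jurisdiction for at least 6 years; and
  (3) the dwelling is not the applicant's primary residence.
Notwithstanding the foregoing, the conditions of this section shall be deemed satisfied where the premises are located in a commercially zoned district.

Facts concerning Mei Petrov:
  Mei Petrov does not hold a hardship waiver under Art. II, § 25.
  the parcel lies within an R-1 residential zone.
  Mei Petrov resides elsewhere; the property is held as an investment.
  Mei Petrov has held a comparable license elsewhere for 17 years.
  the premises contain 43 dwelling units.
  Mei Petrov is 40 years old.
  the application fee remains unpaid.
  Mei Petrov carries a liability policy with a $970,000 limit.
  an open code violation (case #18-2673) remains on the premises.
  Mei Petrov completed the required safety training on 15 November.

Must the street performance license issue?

Yes — granted.

(a) fee paid — not satisfied.
(i) not (hardship waiver) — holds.
(ii) age ≥ 21 — holds.
(b): T AND T → true.
(c) no code violations — fails.
(1) = F OR T OR F = true.
(a) ≤ 11 units — not satisfied.
(b) prior license ≥ 6 yr — holds.
(2) = F OR T = true.
(3) not (primary residence) — satisfied.
Overall = T AND T AND T = true.
Exception (commercially zoned) — not satisfied.
Result: main true OR exception false → true.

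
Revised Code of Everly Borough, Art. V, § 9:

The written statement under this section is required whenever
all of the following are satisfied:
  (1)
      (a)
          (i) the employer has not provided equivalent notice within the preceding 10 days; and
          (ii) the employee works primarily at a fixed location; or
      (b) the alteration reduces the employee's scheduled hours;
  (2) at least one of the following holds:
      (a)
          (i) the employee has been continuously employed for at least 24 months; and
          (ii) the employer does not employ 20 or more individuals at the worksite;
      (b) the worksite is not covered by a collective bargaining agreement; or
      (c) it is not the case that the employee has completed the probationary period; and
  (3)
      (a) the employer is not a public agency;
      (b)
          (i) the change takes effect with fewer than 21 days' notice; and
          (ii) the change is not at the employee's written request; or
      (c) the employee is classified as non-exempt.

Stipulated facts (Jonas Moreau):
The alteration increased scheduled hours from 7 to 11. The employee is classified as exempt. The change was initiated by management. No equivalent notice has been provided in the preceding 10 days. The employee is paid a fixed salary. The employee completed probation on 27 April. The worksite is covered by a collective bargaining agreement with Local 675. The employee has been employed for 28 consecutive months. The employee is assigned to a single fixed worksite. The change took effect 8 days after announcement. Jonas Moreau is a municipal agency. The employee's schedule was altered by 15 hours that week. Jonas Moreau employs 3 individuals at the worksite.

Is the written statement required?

(i) no recent notice — met.
(ii) fixed location — met.
(a): T AND T → true.
(b) hours reduced — not satisfied.
So (1) is satisfied (T OR F).
(i) tenure ≥ 24 mo. — satisfied.
(ii) not (≥ 20 at site) — met.
So (a) is satisfied (T AND T).
(b) no CBA — not met.
(c) not (past probation) — fails.
(2): T OR F OR F → true.
(a) not (public agency) — not satisfied.
(i) < 21 days' notice — met.
(ii) not employee-requested — met.
(b) = T AND T = true.
(c) non-exempt — fails.
(3) = F OR T OR F = true.
So Overall is satisfied (T AND T AND T).

Yes — required.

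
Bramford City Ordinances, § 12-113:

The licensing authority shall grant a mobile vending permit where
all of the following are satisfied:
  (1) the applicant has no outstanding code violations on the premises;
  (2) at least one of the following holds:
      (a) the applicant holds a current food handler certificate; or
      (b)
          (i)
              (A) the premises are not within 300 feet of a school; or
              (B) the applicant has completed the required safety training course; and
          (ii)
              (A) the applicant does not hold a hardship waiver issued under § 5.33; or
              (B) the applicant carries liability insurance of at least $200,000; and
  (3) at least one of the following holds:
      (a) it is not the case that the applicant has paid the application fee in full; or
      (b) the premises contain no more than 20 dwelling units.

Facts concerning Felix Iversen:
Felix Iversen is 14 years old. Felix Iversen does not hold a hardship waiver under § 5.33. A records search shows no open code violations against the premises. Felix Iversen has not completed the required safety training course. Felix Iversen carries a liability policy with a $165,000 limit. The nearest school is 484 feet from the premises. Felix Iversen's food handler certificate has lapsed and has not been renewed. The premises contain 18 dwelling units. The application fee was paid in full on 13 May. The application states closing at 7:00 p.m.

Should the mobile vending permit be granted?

(1) no code violations — satisfied.
(a) food handler cert. — not satisfied.
(A) ≥300 ft from school — satisfied.
(B) safety training — not met.
(i): T OR F → true.
(A) not (hardship waiver) — met.
(B) insurance ≥ $200,000 — not met.
(ii): T OR F → true.
So (b) is satisfied (T AND T).
(2): F OR T → true.
(a) not (fee paid) — not satisfied.
(b) ≤ 20 units — holds.
(3) = F OR T = true.
So Overall is satisfied (T AND T AND T).

Yes — granted.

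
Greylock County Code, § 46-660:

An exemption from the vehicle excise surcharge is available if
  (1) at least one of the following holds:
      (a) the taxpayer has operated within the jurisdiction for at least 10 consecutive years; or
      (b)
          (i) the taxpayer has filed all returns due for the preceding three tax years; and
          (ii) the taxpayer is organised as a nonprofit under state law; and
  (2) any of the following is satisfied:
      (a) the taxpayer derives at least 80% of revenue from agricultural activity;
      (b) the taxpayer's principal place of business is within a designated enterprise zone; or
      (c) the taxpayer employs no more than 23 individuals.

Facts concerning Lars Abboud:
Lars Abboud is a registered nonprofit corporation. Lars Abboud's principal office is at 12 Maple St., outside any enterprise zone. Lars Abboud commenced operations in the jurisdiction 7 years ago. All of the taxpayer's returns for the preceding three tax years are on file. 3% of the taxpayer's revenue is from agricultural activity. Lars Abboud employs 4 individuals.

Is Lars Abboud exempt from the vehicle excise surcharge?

Yes — exempt.

(a) ≥ 10 yrs in jurisdiction — not met.
(i) returns current — met.
(ii) nonprofit — satisfied.
(b): T AND T → true.
So (1) is satisfied (F OR T).
(a) ≥80% agricultural — not met.
(b) in enterprise zone — fails.
(c) ≤ 23 employees — met.
(2): F OR F OR T → true.
Overall = T AND T = true.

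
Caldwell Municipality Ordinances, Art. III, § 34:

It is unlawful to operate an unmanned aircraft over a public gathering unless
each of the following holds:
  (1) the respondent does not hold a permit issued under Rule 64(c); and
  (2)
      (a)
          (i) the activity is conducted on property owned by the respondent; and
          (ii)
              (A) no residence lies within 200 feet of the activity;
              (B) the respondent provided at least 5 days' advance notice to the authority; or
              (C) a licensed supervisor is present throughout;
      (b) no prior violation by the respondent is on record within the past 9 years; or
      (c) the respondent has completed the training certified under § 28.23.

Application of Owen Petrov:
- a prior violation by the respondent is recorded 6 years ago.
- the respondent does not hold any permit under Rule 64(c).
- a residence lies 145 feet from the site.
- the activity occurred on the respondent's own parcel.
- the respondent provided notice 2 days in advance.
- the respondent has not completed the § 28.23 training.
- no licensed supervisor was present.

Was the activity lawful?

No — unlawful.

(1) not (holds permit) — satisfied.
(i) own property — satisfied.
(A) no residence in 200 ft — not met.
(B) ≥5 days' notice — not satisfied.
(C) supervisor present — not met.
So (ii) is not satisfied (F OR F OR F).
(a) = T AND F = false.
(b) no prior violation — not satisfied.
(c) training certified — not met.
(2) = F OR F OR F = false.
Overall = T AND F = false.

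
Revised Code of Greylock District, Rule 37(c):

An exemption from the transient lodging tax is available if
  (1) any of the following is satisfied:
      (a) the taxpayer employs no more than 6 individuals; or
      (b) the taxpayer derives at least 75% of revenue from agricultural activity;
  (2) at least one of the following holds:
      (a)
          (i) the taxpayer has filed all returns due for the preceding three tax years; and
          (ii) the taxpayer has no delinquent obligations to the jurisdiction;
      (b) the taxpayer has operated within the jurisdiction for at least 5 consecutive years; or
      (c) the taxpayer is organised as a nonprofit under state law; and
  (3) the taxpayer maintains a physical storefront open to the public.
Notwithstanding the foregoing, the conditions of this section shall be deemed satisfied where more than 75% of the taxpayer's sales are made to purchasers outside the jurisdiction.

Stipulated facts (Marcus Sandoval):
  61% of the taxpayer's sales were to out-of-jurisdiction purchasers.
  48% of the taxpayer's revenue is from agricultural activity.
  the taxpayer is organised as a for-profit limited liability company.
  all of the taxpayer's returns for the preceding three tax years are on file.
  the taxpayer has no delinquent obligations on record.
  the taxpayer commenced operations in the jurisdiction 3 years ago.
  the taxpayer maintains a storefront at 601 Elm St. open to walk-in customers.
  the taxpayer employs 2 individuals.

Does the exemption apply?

(a) ≤ 6 employees — met.
(b) ≥75% agricultural — not satisfied.
So (1) is satisfied (T OR F).
(i) returns current — holds.
(ii) no delinquency — met.
(a) = T AND T = true.
(b) ≥ 5 yrs in jurisdiction — fails.
(c) nonprofit — fails.
So (2) is satisfied (T OR F OR F).
(3) has storefront — met.
So Overall is satisfied (T AND T AND T).
Exception (>75% out-of-jur. sales) — not satisfied.
Result: main true OR exception false → true.

Yes — exempt.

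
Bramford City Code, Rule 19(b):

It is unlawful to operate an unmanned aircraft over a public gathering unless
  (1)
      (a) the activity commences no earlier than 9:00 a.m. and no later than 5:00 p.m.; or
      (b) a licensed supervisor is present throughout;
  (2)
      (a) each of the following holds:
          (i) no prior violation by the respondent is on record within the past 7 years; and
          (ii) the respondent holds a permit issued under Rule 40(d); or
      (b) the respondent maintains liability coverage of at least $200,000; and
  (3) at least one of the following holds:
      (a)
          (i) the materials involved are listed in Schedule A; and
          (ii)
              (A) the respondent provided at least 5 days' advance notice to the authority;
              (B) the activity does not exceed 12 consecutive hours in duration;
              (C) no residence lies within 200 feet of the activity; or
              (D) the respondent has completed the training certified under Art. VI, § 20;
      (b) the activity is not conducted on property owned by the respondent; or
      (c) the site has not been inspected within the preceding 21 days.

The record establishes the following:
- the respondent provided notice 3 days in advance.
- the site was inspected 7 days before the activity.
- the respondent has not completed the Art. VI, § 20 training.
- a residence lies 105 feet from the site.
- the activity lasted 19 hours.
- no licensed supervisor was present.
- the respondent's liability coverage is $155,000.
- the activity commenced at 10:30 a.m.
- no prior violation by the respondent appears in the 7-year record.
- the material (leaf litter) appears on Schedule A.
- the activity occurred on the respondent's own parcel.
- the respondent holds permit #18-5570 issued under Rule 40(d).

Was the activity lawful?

(a) start within hours — satisfied.
(b) supervisor present — not satisfied.
(1) = T OR F = true.
(i) no prior violation — holds.
(ii) holds permit — holds.
(a): T AND T → true.
(b) coverage ≥ $200,000 — fails.
(2) = T OR F = true.
(i) Schedule A material — met.
(A) ≥5 days' notice — fails.
(B) ≤ 12 hrs duration — not satisfied.
(C) no residence in 200 ft — not satisfied.
(D) training certified — not satisfied.
So (ii) is not satisfied (F OR F OR F OR F).
(a): T AND F → false.
(b) not (own property) — not met.
(c) not (site inspected) — not satisfied.
So (3) is not satisfied (F OR F OR F).
Overall: T AND T AND F → false.

No — unlawful.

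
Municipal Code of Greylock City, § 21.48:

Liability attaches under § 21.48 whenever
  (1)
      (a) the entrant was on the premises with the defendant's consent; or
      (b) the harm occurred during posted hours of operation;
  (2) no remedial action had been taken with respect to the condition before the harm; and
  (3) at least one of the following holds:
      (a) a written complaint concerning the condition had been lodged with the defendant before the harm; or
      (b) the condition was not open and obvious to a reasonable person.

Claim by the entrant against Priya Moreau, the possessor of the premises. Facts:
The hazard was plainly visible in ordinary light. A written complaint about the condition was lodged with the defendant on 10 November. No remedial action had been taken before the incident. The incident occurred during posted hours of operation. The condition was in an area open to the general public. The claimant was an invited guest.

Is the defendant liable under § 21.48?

(a) consent to enter — satisfied.
(b) during posted hours — satisfied.
(1) = T OR T = true.
(2) no remedial action — satisfied.
(a) complaint lodged — satisfied.
(b) not open/obvious — not satisfied.
So (3) is satisfied (T OR F).
Overall = T AND T AND T = true.

Yes — liable.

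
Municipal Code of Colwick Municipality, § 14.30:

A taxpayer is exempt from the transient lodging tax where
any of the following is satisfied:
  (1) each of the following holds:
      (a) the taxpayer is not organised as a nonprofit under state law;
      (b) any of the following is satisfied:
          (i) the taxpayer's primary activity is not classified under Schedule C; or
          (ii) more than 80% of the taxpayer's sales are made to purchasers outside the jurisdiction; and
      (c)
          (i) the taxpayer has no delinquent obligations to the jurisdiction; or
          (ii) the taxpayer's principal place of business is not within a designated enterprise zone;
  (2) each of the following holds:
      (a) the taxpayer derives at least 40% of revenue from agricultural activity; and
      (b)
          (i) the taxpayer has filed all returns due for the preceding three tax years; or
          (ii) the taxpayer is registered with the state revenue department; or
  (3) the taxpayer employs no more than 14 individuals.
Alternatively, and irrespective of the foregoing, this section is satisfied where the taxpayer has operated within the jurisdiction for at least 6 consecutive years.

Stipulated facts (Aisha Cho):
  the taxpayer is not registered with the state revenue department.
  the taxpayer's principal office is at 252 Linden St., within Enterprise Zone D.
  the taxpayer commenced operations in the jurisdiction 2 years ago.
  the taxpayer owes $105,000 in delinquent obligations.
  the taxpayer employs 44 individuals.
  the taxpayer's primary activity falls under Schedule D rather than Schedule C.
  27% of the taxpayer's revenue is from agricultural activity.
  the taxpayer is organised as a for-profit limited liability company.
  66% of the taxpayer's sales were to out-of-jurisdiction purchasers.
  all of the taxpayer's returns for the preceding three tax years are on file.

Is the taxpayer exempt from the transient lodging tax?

No — not exempt.

(a) not (nonprofit) — met.
(i) not (Schedule C activity) — satisfied.
(ii) >80% out-of-jur. sales — not satisfied.
So (b) is satisfied (T OR F).
(i) no delinquency — not met.
(ii) not (in enterprise zone) — not satisfied.
So (c) is not satisfied (F OR F).
(1) = T AND T AND F = false.
(a) ≥40% agricultural — not satisfied.
(i) returns current — satisfied.
(ii) state-registered — not satisfied.
(b): T OR F → true.
(2) = F AND T = false.
(3) ≤ 14 employees — not satisfied.
Overall = F OR F OR F = false.
Exception (≥ 6 yrs in jurisdiction) — not satisfied.
Result: main false OR exception false → false.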